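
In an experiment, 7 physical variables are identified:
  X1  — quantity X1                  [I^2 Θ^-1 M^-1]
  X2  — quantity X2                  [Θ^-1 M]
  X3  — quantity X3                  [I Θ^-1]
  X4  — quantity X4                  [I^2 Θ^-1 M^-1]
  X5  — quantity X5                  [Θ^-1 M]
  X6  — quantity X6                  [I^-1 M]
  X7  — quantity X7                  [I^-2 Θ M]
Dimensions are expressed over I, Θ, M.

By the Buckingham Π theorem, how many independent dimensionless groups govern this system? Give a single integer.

Write exponents as rows I,Θ,M / cols X1,X2,X3,X4,X5,X6,X7:
  I: [ 2  0  1  2  0 -1 -2]
  Θ: [-1 -1 -1 -1 -1  0  1]
  M: [-1  1  0 -1  1  1  1]
RREF → pivots at {X1,X2} ⇒ r = 2
7 vars − rank 2 = 5 Π groups

5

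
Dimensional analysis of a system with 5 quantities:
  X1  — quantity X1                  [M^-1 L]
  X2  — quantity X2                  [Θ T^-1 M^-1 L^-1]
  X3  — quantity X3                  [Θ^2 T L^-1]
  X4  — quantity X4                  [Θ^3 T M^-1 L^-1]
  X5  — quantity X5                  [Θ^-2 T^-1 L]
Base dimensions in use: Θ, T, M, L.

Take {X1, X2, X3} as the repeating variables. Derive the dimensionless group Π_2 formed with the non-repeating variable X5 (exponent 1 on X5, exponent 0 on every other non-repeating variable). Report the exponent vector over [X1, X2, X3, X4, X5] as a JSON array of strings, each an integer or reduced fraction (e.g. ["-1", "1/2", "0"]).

Exponent matrix [Θ,T,M,L] × [X1,X2,X3,X4,X5]:
  Θ: [ 0  1  2  3 -2]
  T: [ 0 -1  1  1 -1]
  M: [-1 -1  0 -1  0]
  L: [ 1 -1 -1 -1  1]
Row reduction gives pivot columns X1,X2,X3; rank = 3
Repeat: X1,X2,X3; free: X4,X5
RREF:
  r0: [   1    0    0  2/3    0]
  r1: [   0    1    0  1/3    0]
  r2: [   0    0    1  4/3   -1]
  r3: [   0    0    0    0    0]
Fix exponent of X5 at 1, X4 at 0; solve each RREF row for its pivot's exponent:
  r0: exp(X1) + (0)·1 = 0 ⇒ exp(X1) = 0
  r1: exp(X2) + (0)·1 = 0 ⇒ exp(X2) = 0
  r2: exp(X3) + (-1)·1 = 0 ⇒ exp(X3) = 1
Π_2 = X3 · X5

["0", "0", "1", "0", "1"]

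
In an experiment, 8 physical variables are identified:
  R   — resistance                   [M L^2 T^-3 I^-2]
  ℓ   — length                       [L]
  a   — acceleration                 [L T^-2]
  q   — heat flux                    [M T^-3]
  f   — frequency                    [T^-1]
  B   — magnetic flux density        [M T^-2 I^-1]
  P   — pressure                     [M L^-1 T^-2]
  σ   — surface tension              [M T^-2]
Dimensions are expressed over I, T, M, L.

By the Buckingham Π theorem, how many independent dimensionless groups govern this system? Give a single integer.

4

Exponent matrix [I,T,M,L] × [R,ℓ,a,q,f,B,P,σ]:
  I: [-2  0  0  0  0 -1  0  0]
  T: [-3  0 -2 -3 -1 -2 -2 -2]
  M: [ 1  0  0  1  0  1  1  1]
  L: [ 2  1  1  0  0  0 -1  0]
Echelon form has 4 nonzero rows (pivots: R,ℓ,a,q)
Π count = n − r = 8 − 4 = 4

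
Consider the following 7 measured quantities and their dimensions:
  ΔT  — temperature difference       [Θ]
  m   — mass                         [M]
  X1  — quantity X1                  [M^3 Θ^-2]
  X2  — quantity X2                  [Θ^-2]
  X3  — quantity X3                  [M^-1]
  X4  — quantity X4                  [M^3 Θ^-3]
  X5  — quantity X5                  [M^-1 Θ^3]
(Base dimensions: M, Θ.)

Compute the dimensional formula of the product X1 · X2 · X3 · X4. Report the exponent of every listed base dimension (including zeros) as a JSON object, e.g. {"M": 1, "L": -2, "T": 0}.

Write exponents as rows M,Θ / cols ΔT,m,X1,X2,X3,X4,X5:
  M: [ 0  1  3  0 -1  3 -1]
  Θ: [ 1  0 -2 -2  0 -3  3]
  [M]: (1)·3+(1)·0+(1)·-1+(1)·3 = 5
  [Θ]: (1)·-2+(1)·-2+(1)·0+(1)·-3 = -7
⇒ M^5 Θ^-7

{"M": 5, "Θ": -7}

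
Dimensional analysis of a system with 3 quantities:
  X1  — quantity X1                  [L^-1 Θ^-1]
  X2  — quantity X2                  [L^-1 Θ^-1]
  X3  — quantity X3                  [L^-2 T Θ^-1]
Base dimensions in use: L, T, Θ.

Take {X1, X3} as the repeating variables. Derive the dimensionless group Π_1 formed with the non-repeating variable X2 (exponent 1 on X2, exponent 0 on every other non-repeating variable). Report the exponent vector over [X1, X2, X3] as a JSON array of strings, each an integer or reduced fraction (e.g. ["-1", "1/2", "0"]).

["-1", "1", "0"]

Dimensional matrix (L×T×Θ by X1×X2×X3):
  L: [-1 -1 -2]
  T: [ 0  0  1]
  Θ: [-1 -1 -1]
RREF → pivots at {X1,X3} ⇒ r = 2
Pivot set = {X1,X3}, free = {X2}
RREF:
  r0: [   1    1    0]
  r1: [   0    0    1]
  r2: [   0    0    0]
Fix exponent of X2 at 1; solve each RREF row for its pivot's exponent:
  r0: exp(X1) + (1)·1 = 0 ⇒ exp(X1) = -1
  r1: exp(X3) + (0)·1 = 0 ⇒ exp(X3) = 0
Π_1 = X1^-1 · X2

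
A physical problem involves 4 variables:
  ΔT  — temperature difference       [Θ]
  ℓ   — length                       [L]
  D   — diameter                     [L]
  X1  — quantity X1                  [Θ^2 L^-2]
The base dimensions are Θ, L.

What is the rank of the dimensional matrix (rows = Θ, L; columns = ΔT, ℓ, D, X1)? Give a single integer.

Write exponents as rows Θ,L / cols ΔT,ℓ,D,X1:
  Θ: [ 1  0  0  2]
  L: [ 0  1  1 -2]
Row reduction gives pivot columns ΔT,ℓ; rank = 2

2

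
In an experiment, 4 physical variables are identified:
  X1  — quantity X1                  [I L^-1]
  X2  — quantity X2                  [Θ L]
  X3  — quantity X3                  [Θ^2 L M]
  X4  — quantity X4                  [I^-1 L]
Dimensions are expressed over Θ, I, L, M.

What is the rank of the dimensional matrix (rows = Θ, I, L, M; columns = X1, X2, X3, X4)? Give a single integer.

3

Write exponents as rows Θ,I,L,M / cols X1,X2,X3,X4:
  Θ: [ 0  1  2  0]
  I: [ 1  0  0 -1]
  L: [-1  1  1  1]
  M: [ 0  0  1  0]
RREF → pivots at {X1,X2,X3} ⇒ r = 3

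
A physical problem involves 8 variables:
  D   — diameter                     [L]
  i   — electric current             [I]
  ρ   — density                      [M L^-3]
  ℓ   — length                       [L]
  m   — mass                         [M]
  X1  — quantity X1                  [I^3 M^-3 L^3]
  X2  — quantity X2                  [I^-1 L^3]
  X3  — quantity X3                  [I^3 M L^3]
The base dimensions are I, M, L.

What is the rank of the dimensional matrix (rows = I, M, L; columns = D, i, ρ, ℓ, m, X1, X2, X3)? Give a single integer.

3

Exponent matrix [I,M,L] × [D,i,ρ,ℓ,m,X1,X2,X3]:
  I: [ 0  1  0  0  0  3 -1  3]
  M: [ 0  0  1  0  1 -3  0  1]
  L: [ 1  0 -3  1  0  3  3  3]
Row reduction gives pivot columns D,i,ρ; rank = 3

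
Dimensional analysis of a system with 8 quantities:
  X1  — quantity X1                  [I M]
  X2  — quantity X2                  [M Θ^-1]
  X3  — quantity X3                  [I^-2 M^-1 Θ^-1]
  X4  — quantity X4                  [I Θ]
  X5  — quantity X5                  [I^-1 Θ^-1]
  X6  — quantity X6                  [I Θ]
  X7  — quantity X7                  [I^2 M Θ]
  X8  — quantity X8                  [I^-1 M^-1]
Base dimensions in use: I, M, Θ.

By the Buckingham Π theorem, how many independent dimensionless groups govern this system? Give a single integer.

6

Dimensional matrix (I×M×Θ by X1×X2×X3×X4×X5×X6×X7×X8):
  I: [ 1  0 -2  1 -1  1  2 -1]
  M: [ 1  1 -1  0  0  0  1 -1]
  Θ: [ 0 -1 -1  1 -1  1  1  0]
Row reduction gives pivot columns X1,X2; rank = 2
8 vars − rank 2 = 6 Π groups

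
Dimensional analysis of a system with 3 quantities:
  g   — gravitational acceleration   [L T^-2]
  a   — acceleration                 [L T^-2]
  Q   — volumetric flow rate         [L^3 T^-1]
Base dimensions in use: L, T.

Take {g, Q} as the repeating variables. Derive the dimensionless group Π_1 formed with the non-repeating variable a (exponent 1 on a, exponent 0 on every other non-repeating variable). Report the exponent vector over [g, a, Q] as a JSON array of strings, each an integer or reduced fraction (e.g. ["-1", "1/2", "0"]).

Exponent matrix [L,T] × [g,a,Q]:
  L: [ 1  1  3]
  T: [-2 -2 -1]
Row reduction gives pivot columns g,Q; rank = 2
Repeat: g,Q; free: a
RREF:
  r0: [   1    1    0]
  r1: [   0    0    1]
Fix exponent of a at 1; solve each RREF row for its pivot's exponent:
  r0: exp(g) + (1)·1 = 0 ⇒ exp(g) = -1
  r1: exp(Q) + (0)·1 = 0 ⇒ exp(Q) = 0
Π_1 = g^-1 · a

["-1", "1", "0"]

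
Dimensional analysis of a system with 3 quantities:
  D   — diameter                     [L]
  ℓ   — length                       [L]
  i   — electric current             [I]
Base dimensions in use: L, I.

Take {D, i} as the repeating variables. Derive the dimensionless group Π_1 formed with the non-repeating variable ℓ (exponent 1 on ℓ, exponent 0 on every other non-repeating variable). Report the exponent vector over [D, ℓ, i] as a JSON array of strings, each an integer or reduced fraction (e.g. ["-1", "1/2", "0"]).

Exponent matrix [L,I] × [D,ℓ,i]:
  L: [ 1  1  0]
  I: [ 0  0  1]
Row reduction gives pivot columns D,i; rank = 2
Repeat: D,i; free: ℓ
RREF:
  r0: [   1    1    0]
  r1: [   0    0    1]
Fix exponent of ℓ at 1; solve each RREF row for its pivot's exponent:
  r0: exp(D) + (1)·1 = 0 ⇒ exp(D) = -1
  r1: exp(i) + (0)·1 = 0 ⇒ exp(i) = 0
Π_1 = D^-1 · ℓ

["-1", "1", "0"]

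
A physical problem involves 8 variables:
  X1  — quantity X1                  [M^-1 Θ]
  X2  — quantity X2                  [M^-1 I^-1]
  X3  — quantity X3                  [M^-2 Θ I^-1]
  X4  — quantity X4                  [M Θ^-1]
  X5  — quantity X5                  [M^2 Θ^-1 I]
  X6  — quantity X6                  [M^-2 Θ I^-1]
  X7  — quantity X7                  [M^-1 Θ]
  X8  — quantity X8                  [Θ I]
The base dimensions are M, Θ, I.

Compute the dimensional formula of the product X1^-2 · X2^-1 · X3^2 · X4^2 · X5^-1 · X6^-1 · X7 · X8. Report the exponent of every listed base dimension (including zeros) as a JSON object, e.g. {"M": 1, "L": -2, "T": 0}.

Exponent matrix [M,Θ,I] × [X1,X2,X3,X4,X5,X6,X7,X8]:
  M: [-1 -1 -2  1  2 -2 -1  0]
  Θ: [ 1  0  1 -1 -1  1  1  1]
  I: [ 0 -1 -1  0  1 -1  0  1]
  [M]: (-2)·-1+(-1)·-1+(2)·-2+(2)·1+(-1)·2+(-1)·-2+(1)·-1+(1)·0 = 0
  [Θ]: (-2)·1+(-1)·0+(2)·1+(2)·-1+(-1)·-1+(-1)·1+(1)·1+(1)·1 = 0
  [I]: (-2)·0+(-1)·-1+(2)·-1+(2)·0+(-1)·1+(-1)·-1+(1)·0+(1)·1 = 0
⇒ 1 (dimensionless)

{"M": 0, "Θ": 0, "I": 0}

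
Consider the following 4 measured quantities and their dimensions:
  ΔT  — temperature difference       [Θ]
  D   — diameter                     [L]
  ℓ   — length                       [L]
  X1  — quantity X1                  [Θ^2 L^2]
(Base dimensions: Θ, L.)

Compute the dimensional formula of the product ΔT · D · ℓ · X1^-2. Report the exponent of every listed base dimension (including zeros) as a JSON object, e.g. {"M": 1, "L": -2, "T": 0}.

Dimensional matrix (Θ×L by ΔT×D×ℓ×X1):
  Θ: [ 1  0  0  2]
  L: [ 0  1  1  2]
  [Θ]: (1)·1+(1)·0+(1)·0+(-2)·2 = -3
  [L]: (1)·0+(1)·1+(1)·1+(-2)·2 = -2
⇒ Θ^-3 L^-2

{"Θ": -3, "L": -2}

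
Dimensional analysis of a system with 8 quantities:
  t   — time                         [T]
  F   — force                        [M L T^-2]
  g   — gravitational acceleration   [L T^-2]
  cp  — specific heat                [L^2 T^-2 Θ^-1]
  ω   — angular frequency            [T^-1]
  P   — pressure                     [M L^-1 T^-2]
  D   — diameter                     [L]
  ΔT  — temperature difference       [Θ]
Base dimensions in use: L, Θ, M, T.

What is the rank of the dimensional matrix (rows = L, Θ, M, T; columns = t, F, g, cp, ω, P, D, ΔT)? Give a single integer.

Dimensional matrix (L×Θ×M×T by t×F×g×cp×ω×P×D×ΔT):
  L: [ 0  1  1  2  0 -1  1  0]
  Θ: [ 0  0  0 -1  0  0  0  1]
  M: [ 0  1  0  0  0  1  0  0]
  T: [ 1 -2 -2 -2 -1 -2  0  0]
Row reduction gives pivot columns t,F,g,cp; rank = 4

4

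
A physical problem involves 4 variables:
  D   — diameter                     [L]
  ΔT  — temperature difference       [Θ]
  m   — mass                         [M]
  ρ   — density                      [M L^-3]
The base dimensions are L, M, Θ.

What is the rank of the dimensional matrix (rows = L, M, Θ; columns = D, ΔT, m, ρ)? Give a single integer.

3

Write exponents as rows L,M,Θ / cols D,ΔT,m,ρ:
  L: [ 1  0  0 -3]
  M: [ 0  0  1  1]
  Θ: [ 0  1  0  0]
RREF → pivots at {D,ΔT,m} ⇒ r = 3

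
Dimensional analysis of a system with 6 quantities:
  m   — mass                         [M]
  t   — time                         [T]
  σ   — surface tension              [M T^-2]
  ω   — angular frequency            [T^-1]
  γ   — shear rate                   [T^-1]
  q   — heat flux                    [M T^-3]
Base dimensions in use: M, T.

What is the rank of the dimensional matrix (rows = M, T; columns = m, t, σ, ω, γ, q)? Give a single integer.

2

Write exponents as rows M,T / cols m,t,σ,ω,γ,q:
  M: [ 1  0  1  0  0  1]
  T: [ 0  1 -2 -1 -1 -3]
RREF → pivots at {m,t} ⇒ r = 2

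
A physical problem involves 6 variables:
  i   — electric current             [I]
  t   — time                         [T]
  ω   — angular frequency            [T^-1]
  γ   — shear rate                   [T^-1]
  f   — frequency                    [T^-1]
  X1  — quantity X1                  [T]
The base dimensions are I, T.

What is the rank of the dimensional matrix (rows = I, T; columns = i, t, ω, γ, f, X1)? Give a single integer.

Dimensional matrix (I×T by i×t×ω×γ×f×X1):
  I: [ 1  0  0  0  0  0]
  T: [ 0  1 -1 -1 -1  1]
RREF → pivots at {i,t} ⇒ r = 2

2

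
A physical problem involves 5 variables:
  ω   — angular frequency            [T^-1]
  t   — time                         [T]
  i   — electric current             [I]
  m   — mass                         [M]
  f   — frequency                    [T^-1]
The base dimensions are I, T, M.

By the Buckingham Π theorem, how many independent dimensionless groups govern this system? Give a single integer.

2

Dimensional matrix (I×T×M by ω×t×i×m×f):
  I: [ 0  0  1  0  0]
  T: [-1  1  0  0 -1]
  M: [ 0  0  0  1  0]
RREF → pivots at {ω,i,m} ⇒ r = 3
n=5, r=3 ⇒ 2 dimensionless groups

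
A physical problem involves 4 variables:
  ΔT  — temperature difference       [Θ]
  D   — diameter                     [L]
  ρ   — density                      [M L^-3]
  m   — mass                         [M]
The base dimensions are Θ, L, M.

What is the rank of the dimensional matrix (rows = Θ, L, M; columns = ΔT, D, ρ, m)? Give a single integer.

3

Dimensional matrix (Θ×L×M by ΔT×D×ρ×m):
  Θ: [ 1  0  0  0]
  L: [ 0  1 -3  0]
  M: [ 0  0  1  1]
Row reduction gives pivot columns ΔT,D,ρ; rank = 3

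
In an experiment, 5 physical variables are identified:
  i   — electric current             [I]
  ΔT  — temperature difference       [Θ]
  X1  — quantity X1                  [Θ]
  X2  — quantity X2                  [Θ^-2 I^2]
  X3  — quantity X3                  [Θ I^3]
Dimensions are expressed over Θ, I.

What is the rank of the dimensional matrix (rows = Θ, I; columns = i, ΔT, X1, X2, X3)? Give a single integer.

2

Exponent matrix [Θ,I] × [i,ΔT,X1,X2,X3]:
  Θ: [ 0  1  1 -2  1]
  I: [ 1  0  0  2  3]
Echelon form has 2 nonzero rows (pivots: i,ΔT)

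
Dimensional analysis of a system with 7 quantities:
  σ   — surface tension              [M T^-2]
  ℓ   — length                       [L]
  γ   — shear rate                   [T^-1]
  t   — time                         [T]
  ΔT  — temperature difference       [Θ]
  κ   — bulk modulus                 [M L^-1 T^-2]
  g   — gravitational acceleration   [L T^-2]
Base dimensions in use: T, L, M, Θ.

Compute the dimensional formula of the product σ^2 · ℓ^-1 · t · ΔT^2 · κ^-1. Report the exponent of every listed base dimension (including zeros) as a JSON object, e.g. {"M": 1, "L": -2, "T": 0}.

{"T": -1, "L": 0, "M": 1, "Θ": 2}

Exponent matrix [T,L,M,Θ] × [σ,ℓ,γ,t,ΔT,κ,g]:
  T: [-2  0 -1  1  0 -2 -2]
  L: [ 0  1  0  0  0 -1  1]
  M: [ 1  0  0  0  0  1  0]
  Θ: [ 0  0  0  0  1  0  0]
  [T]: (2)·-2+(-1)·0+(1)·1+(2)·0+(-1)·-2 = -1
  [L]: (2)·0+(-1)·1+(1)·0+(2)·0+(-1)·-1 = 0
  [M]: (2)·1+(-1)·0+(1)·0+(2)·0+(-1)·1 = 1
  [Θ]: (2)·0+(-1)·0+(1)·0+(2)·1+(-1)·0 = 2
⇒ T^-1 M Θ^2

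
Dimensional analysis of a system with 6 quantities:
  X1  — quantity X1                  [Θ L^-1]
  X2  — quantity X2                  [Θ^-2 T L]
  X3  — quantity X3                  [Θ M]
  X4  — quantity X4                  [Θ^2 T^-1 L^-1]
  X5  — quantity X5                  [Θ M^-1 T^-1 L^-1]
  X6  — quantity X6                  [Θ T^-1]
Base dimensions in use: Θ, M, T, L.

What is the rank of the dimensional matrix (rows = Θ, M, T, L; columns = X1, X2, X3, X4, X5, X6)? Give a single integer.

Write exponents as rows Θ,M,T,L / cols X1,X2,X3,X4,X5,X6:
  Θ: [ 1 -2  1  2  1  1]
  M: [ 0  0  1  0 -1  0]
  T: [ 0  1  0 -1 -1 -1]
  L: [-1  1  0 -1 -1  0]
RREF → pivots at {X1,X2,X3} ⇒ r = 3

3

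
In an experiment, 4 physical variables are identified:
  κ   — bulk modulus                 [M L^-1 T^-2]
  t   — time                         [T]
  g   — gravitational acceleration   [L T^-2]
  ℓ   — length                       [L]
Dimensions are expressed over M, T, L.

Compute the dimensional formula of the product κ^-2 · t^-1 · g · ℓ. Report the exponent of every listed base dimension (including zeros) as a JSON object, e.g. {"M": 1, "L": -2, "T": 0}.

{"M": -2, "T": 1, "L": 4}

Write exponents as rows M,T,L / cols κ,t,g,ℓ:
  M: [ 1  0  0  0]
  T: [-2  1 -2  0]
  L: [-1  0  1  1]
  [M]: (-2)·1+(-1)·0+(1)·0+(1)·0 = -2
  [T]: (-2)·-2+(-1)·1+(1)·-2+(1)·0 = 1
  [L]: (-2)·-1+(-1)·0+(1)·1+(1)·1 = 4
⇒ M^-2 T L^4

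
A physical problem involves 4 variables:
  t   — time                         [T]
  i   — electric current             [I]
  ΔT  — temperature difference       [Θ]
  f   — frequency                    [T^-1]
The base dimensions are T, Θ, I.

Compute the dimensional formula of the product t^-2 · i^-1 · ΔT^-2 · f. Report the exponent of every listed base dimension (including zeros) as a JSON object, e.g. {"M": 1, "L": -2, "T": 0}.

{"T": -3, "Θ": -2, "I": -1}

Write exponents as rows T,Θ,I / cols t,i,ΔT,f:
  T: [ 1  0  0 -1]
  Θ: [ 0  0  1  0]
  I: [ 0  1  0  0]
  [T]: (-2)·1+(-1)·0+(-2)·0+(1)·-1 = -3
  [Θ]: (-2)·0+(-1)·0+(-2)·1+(1)·0 = -2
  [I]: (-2)·0+(-1)·1+(-2)·0+(1)·0 = -1
⇒ T^-3 Θ^-2 I^-1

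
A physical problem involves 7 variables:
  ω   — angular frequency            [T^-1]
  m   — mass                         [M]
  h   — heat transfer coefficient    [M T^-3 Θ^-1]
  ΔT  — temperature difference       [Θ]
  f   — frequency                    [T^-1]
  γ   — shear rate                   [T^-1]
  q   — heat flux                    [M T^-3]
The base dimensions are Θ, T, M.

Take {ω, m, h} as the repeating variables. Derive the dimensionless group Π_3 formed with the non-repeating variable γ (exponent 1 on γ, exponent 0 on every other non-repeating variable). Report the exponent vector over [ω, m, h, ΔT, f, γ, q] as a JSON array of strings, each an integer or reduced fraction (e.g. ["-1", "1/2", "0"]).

["-1", "0", "0", "0", "0", "1", "0"]

Write exponents as rows Θ,T,M / cols ω,m,h,ΔT,f,γ,q:
  Θ: [ 0  0 -1  1  0  0  0]
  T: [-1  0 -3  0 -1 -1 -3]
  M: [ 0  1  1  0  0  0  1]
RREF → pivots at {ω,m,h} ⇒ r = 3
Pivot set = {ω,m,h}, free = {ΔT,f,γ,q}
RREF:
  r0: [   1    0    0    3    1    1    3]
  r1: [   0    1    0    1    0    0    1]
  r2: [   0    0    1   -1    0    0    0]
Fix exponent of γ at 1, ΔT at 0, f at 0, q at 0; solve each RREF row for its pivot's exponent:
  r0: exp(ω) + (1)·1 = 0 ⇒ exp(ω) = -1
  r1: exp(m) + (0)·1 = 0 ⇒ exp(m) = 0
  r2: exp(h) + (0)·1 = 0 ⇒ exp(h) = 0
Π_3 = ω^-1 · γ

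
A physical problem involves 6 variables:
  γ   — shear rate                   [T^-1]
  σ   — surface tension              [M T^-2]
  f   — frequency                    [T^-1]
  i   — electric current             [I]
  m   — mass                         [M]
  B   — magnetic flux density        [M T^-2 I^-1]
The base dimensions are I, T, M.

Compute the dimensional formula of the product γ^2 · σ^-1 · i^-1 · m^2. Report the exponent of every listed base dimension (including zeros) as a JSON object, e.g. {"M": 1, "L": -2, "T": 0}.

Exponent matrix [I,T,M] × [γ,σ,f,i,m,B]:
  I: [ 0  0  0  1  0 -1]
  T: [-1 -2 -1  0  0 -2]
  M: [ 0  1  0  0  1  1]
  [I]: (2)·0+(-1)·0+(-1)·1+(2)·0 = -1
  [T]: (2)·-1+(-1)·-2+(-1)·0+(2)·0 = 0
  [M]: (2)·0+(-1)·1+(-1)·0+(2)·1 = 1
⇒ I^-1 M

{"I": -1, "T": 0, "M": 1}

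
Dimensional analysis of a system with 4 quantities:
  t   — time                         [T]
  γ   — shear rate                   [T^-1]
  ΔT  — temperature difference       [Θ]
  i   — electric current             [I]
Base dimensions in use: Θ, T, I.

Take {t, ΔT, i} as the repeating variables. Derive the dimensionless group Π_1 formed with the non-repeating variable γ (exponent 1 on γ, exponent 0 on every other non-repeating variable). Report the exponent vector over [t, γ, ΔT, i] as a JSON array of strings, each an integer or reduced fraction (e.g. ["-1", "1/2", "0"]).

Exponent matrix [Θ,T,I] × [t,γ,ΔT,i]:
  Θ: [ 0  0  1  0]
  T: [ 1 -1  0  0]
  I: [ 0  0  0  1]
Echelon form has 3 nonzero rows (pivots: t,ΔT,i)
Repeat: t,ΔT,i; free: γ
RREF:
  r0: [   1   -1    0    0]
  r1: [   0    0    1    0]
  r2: [   0    0    0    1]
Fix exponent of γ at 1; solve each RREF row for its pivot's exponent:
  r0: exp(t) + (-1)·1 = 0 ⇒ exp(t) = 1
  r1: exp(ΔT) + (0)·1 = 0 ⇒ exp(ΔT) = 0
  r2: exp(i) + (0)·1 = 0 ⇒ exp(i) = 0
Π_1 = t · γ

["1", "1", "0", "0"]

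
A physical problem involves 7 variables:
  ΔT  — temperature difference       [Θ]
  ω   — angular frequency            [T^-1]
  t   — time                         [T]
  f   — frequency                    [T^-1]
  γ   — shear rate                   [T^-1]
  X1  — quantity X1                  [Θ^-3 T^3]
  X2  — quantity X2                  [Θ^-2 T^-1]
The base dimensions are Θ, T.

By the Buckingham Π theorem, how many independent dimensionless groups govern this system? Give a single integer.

5

Exponent matrix [Θ,T] × [ΔT,ω,t,f,γ,X1,X2]:
  Θ: [ 1  0  0  0  0 -3 -2]
  T: [ 0 -1  1 -1 -1  3 -1]
RREF → pivots at {ΔT,ω} ⇒ r = 2
n=7, r=2 ⇒ 5 dimensionless groups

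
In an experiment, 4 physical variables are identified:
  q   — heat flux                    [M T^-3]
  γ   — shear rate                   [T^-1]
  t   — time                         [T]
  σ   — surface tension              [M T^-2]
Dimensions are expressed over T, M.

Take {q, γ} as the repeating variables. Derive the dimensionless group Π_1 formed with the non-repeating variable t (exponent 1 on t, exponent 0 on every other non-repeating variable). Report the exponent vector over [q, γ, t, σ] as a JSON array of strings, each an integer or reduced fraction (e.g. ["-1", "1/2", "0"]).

Dimensional matrix (T×M by q×γ×t×σ):
  T: [-3 -1  1 -2]
  M: [ 1  0  0  1]
Echelon form has 2 nonzero rows (pivots: q,γ)
Pivot set = {q,γ}, free = {t,σ}
RREF:
  r0: [   1    0    0    1]
  r1: [   0    1   -1   -1]
Fix exponent of t at 1, σ at 0; solve each RREF row for its pivot's exponent:
  r0: exp(q) + (0)·1 = 0 ⇒ exp(q) = 0
  r1: exp(γ) + (-1)·1 = 0 ⇒ exp(γ) = 1
Π_1 = γ · t

["0", "1", "1", "0"]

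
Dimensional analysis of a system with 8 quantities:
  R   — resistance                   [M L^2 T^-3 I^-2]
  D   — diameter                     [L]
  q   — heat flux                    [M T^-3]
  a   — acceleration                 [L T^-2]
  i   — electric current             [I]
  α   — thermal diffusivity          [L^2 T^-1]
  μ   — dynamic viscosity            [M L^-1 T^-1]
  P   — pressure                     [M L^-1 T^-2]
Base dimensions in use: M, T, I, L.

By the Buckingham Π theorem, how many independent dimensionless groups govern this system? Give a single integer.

4

Dimensional matrix (M×T×I×L by R×D×q×a×i×α×μ×P):
  M: [ 1  0  1  0  0  0  1  1]
  T: [-3  0 -3 -2  0 -1 -1 -2]
  I: [-2  0  0  0  1  0  0  0]
  L: [ 2  1  0  1  0  2 -1 -1]
RREF → pivots at {R,D,q,a} ⇒ r = 4
Π count = n − r = 8 − 4 = 4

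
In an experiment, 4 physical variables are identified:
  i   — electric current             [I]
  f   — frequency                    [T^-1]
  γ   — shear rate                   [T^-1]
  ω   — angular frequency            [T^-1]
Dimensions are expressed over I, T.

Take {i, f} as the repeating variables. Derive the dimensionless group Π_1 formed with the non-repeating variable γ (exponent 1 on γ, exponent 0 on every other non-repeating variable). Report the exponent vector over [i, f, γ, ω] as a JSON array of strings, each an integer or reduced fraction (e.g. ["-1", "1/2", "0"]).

["0", "-1", "1", "0"]

Dimensional matrix (I×T by i×f×γ×ω):
  I: [ 1  0  0  0]
  T: [ 0 -1 -1 -1]
Row reduction gives pivot columns i,f; rank = 2
Repeat: i,f; free: γ,ω
RREF:
  r0: [   1    0    0    0]
  r1: [   0    1    1    1]
Fix exponent of γ at 1, ω at 0; solve each RREF row for its pivot's exponent:
  r0: exp(i) + (0)·1 = 0 ⇒ exp(i) = 0
  r1: exp(f) + (1)·1 = 0 ⇒ exp(f) = -1
Π_1 = f^-1 · γ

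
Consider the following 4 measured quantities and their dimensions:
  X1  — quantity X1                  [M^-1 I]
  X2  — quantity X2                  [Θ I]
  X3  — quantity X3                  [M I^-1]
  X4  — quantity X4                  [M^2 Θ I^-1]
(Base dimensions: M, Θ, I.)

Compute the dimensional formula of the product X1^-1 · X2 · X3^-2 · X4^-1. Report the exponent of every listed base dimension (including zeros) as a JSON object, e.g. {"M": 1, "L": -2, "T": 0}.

{"M": -3, "Θ": 0, "I": 3}

Dimensional matrix (M×Θ×I by X1×X2×X3×X4):
  M: [-1  0  1  2]
  Θ: [ 0  1  0  1]
  I: [ 1  1 -1 -1]
  [M]: (-1)·-1+(1)·0+(-2)·1+(-1)·2 = -3
  [Θ]: (-1)·0+(1)·1+(-2)·0+(-1)·1 = 0
  [I]: (-1)·1+(1)·1+(-2)·-1+(-1)·-1 = 3
⇒ M^-3 I^3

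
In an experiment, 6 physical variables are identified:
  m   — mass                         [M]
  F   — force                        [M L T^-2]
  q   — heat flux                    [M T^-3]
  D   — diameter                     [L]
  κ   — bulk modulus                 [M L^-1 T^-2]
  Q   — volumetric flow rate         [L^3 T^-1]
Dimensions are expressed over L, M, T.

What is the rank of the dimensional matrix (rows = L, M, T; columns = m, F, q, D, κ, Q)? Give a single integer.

Dimensional matrix (L×M×T by m×F×q×D×κ×Q):
  L: [ 0  1  0  1 -1  3]
  M: [ 1  1  1  0  1  0]
  T: [ 0 -2 -3  0 -2 -1]
Row reduction gives pivot columns m,F,q; rank = 3

3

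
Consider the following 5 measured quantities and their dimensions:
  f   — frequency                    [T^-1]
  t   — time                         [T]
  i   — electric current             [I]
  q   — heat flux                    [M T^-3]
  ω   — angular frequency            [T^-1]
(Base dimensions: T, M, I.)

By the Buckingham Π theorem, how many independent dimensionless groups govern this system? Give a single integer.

2

Dimensional matrix (T×M×I by f×t×i×q×ω):
  T: [-1  1  0 -3 -1]
  M: [ 0  0  0  1  0]
  I: [ 0  0  1  0  0]
RREF → pivots at {f,i,q} ⇒ r = 3
n=5, r=3 ⇒ 2 dimensionless groups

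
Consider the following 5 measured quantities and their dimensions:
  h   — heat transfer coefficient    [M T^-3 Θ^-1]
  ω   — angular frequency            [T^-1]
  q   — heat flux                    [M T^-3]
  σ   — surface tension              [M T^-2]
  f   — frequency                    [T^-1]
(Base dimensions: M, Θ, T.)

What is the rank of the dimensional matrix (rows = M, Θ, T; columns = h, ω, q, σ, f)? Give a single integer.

Dimensional matrix (M×Θ×T by h×ω×q×σ×f):
  M: [ 1  0  1  1  0]
  Θ: [-1  0  0  0  0]
  T: [-3 -1 -3 -2 -1]
Row reduction gives pivot columns h,ω,q; rank = 3

3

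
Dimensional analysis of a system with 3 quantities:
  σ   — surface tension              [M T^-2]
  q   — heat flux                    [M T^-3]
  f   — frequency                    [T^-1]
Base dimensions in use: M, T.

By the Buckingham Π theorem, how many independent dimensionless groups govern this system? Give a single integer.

1

Exponent matrix [M,T] × [σ,q,f]:
  M: [ 1  1  0]
  T: [-2 -3 -1]
RREF → pivots at {σ,q} ⇒ r = 2
Π count = n − r = 3 − 2 = 1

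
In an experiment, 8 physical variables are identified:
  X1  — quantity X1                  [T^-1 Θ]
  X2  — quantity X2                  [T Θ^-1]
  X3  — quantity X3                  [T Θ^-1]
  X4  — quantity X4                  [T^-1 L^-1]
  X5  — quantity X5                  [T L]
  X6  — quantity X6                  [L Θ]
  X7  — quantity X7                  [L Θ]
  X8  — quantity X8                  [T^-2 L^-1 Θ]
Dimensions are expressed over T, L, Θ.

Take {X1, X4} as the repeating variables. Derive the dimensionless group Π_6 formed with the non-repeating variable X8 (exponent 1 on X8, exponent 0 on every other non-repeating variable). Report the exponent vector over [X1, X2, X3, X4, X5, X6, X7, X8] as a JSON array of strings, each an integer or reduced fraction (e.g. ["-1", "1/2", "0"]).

["-1", "0", "0", "-1", "0", "0", "0", "1"]

Exponent matrix [T,L,Θ] × [X1,X2,X3,X4,X5,X6,X7,X8]:
  T: [-1  1  1 -1  1  0  0 -2]
  L: [ 0  0  0 -1  1  1  1 -1]
  Θ: [ 1 -1 -1  0  0  1  1  1]
Row reduction gives pivot columns X1,X4; rank = 2
Pivot set = {X1,X4}, free = {X2,X3,X5,X6,X7,X8}
RREF:
  r0: [   1   -1   -1    0    0    1    1    1]
  r1: [   0    0    0    1   -1   -1   -1    1]
  r2: [   0    0    0    0    0    0    0    0]
Fix exponent of X8 at 1, X2 at 0, X3 at 0, X5 at 0, X6 at 0, X7 at 0; solve each RREF row for its pivot's exponent:
  r0: exp(X1) + (1)·1 = 0 ⇒ exp(X1) = -1
  r1: exp(X4) + (1)·1 = 0 ⇒ exp(X4) = -1
Π_6 = X1^-1 · X4^-1 · X8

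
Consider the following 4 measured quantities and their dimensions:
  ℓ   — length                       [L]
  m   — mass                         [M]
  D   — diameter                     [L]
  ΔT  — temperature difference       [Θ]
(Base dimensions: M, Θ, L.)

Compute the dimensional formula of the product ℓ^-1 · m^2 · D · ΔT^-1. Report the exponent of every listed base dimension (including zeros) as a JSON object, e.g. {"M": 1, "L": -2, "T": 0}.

{"M": 2, "Θ": -1, "L": 0}

Write exponents as rows M,Θ,L / cols ℓ,m,D,ΔT:
  M: [ 0  1  0  0]
  Θ: [ 0  0  0  1]
  L: [ 1  0  1  0]
  [M]: (-1)·0+(2)·1+(1)·0+(-1)·0 = 2
  [Θ]: (-1)·0+(2)·0+(1)·0+(-1)·1 = -1
  [L]: (-1)·1+(2)·0+(1)·1+(-1)·0 = 0
⇒ M^2 Θ^-1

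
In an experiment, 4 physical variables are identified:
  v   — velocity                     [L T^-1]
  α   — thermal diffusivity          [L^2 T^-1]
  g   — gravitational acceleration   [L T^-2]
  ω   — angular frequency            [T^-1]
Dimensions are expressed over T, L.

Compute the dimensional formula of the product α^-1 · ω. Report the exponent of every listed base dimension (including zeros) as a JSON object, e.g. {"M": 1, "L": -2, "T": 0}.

{"T": 0, "L": -2}

Exponent matrix [T,L] × [v,α,g,ω]:
  T: [-1 -1 -2 -1]
  L: [ 1  2  1  0]
  [T]: (-1)·-1+(1)·-1 = 0
  [L]: (-1)·2+(1)·0 = -2
⇒ L^-2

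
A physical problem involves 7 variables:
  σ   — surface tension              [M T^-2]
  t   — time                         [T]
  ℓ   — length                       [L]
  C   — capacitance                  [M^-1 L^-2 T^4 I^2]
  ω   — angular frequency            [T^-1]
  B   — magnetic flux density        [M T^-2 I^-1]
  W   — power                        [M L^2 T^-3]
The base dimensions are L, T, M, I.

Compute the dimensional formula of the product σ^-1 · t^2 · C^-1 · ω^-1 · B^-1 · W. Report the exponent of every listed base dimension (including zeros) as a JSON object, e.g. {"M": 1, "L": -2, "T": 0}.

{"L": 4, "T": 0, "M": 0, "I": -1}

Exponent matrix [L,T,M,I] × [σ,t,ℓ,C,ω,B,W]:
  L: [ 0  0  1 -2  0  0  2]
  T: [-2  1  0  4 -1 -2 -3]
  M: [ 1  0  0 -1  0  1  1]
  I: [ 0  0  0  2  0 -1  0]
  [L]: (-1)·0+(2)·0+(-1)·-2+(-1)·0+(-1)·0+(1)·2 = 4
  [T]: (-1)·-2+(2)·1+(-1)·4+(-1)·-1+(-1)·-2+(1)·-3 = 0
  [M]: (-1)·1+(2)·0+(-1)·-1+(-1)·0+(-1)·1+(1)·1 = 0
  [I]: (-1)·0+(2)·0+(-1)·2+(-1)·0+(-1)·-1+(1)·0 = -1
⇒ L^4 I^-1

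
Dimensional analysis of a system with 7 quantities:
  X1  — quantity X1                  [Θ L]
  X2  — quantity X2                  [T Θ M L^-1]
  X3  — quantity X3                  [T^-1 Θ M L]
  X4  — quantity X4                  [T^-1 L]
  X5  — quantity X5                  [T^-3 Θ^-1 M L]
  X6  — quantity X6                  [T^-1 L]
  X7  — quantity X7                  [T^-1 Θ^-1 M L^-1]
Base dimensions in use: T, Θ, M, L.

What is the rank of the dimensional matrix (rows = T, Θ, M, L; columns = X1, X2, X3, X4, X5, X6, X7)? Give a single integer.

Exponent matrix [T,Θ,M,L] × [X1,X2,X3,X4,X5,X6,X7]:
  T: [ 0  1 -1 -1 -3 -1 -1]
  Θ: [ 1  1  1  0 -1  0 -1]
  M: [ 0  1  1  0  1  0  1]
  L: [ 1 -1  1  1  1  1 -1]
RREF → pivots at {X1,X2,X3} ⇒ r = 3

3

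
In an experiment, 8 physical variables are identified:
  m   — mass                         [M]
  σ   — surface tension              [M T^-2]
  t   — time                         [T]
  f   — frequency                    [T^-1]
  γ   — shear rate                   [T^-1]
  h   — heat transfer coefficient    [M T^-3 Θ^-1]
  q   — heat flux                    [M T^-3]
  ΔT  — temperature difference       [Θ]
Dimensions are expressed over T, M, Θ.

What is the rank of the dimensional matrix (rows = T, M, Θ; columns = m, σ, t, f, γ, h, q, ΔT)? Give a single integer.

3

Exponent matrix [T,M,Θ] × [m,σ,t,f,γ,h,q,ΔT]:
  T: [ 0 -2  1 -1 -1 -3 -3  0]
  M: [ 1  1  0  0  0  1  1  0]
  Θ: [ 0  0  0  0  0 -1  0  1]
Row reduction gives pivot columns m,σ,h; rank = 3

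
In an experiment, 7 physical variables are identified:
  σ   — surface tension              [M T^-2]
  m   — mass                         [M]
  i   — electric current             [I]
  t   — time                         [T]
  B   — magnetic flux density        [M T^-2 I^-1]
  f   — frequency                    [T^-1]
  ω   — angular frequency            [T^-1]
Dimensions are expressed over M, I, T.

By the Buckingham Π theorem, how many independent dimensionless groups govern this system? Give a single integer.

4

Exponent matrix [M,I,T] × [σ,m,i,t,B,f,ω]:
  M: [ 1  1  0  0  1  0  0]
  I: [ 0  0  1  0 -1  0  0]
  T: [-2  0  0  1 -2 -1 -1]
RREF → pivots at {σ,m,i} ⇒ r = 3
7 vars − rank 3 = 4 Π groups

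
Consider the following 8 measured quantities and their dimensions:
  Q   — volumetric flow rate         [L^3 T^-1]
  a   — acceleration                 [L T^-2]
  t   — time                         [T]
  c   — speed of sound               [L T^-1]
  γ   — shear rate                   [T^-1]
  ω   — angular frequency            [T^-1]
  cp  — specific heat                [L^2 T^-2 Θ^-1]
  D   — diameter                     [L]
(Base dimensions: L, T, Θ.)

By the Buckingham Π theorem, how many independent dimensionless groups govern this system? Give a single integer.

Exponent matrix [L,T,Θ] × [Q,a,t,c,γ,ω,cp,D]:
  L: [ 3  1  0  1  0  0  2  1]
  T: [-1 -2  1 -1 -1 -1 -2  0]
  Θ: [ 0  0  0  0  0  0 -1  0]
Row reduction gives pivot columns Q,a,cp; rank = 3
8 vars − rank 3 = 5 Π groups

5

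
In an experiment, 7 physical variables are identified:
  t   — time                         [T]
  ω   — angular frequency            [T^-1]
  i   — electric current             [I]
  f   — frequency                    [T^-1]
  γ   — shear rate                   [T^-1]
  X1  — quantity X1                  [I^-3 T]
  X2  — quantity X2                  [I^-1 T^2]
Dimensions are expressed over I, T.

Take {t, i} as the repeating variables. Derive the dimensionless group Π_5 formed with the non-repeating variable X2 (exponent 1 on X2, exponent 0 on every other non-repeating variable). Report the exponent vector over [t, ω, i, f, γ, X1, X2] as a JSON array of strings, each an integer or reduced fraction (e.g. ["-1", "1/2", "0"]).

Dimensional matrix (I×T by t×ω×i×f×γ×X1×X2):
  I: [ 0  0  1  0  0 -3 -1]
  T: [ 1 -1  0 -1 -1  1  2]
RREF → pivots at {t,i} ⇒ r = 2
Repeat: t,i; free: ω,f,γ,X1,X2
RREF:
  r0: [   1   -1    0   -1   -1    1    2]
  r1: [   0    0    1    0    0   -3   -1]
Fix exponent of X2 at 1, ω at 0, f at 0, γ at 0, X1 at 0; solve each RREF row for its pivot's exponent:
  r0: exp(t) + (2)·1 = 0 ⇒ exp(t) = -2
  r1: exp(i) + (-1)·1 = 0 ⇒ exp(i) = 1
Π_5 = t^-2 · i · X2

["-2", "0", "1", "0", "0", "0", "1"]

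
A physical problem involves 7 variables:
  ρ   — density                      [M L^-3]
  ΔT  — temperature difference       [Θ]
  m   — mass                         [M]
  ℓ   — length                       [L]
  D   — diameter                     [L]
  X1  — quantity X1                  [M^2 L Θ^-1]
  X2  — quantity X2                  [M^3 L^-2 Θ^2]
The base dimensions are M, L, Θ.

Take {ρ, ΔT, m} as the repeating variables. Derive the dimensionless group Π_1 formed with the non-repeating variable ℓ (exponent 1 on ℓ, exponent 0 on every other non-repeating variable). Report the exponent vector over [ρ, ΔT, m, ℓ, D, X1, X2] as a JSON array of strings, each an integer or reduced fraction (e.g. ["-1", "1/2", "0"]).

["1/3", "0", "-1/3", "1", "0", "0", "0"]

Dimensional matrix (M×L×Θ by ρ×ΔT×m×ℓ×D×X1×X2):
  M: [ 1  0  1  0  0  2  3]
  L: [-3  0  0  1  1  1 -2]
  Θ: [ 0  1  0  0  0 -1  2]
Echelon form has 3 nonzero rows (pivots: ρ,ΔT,m)
Pivot set = {ρ,ΔT,m}, free = {ℓ,D,X1,X2}
RREF:
  r0: [   1    0    0 -1/3 -1/3 -1/3  2/3]
  r1: [   0    1    0    0    0   -1    2]
  r2: [   0    0    1  1/3  1/3  7/3  7/3]
Fix exponent of ℓ at 1, D at 0, X1 at 0, X2 at 0; solve each RREF row for its pivot's exponent:
  r0: exp(ρ) + (-1/3)·1 = 0 ⇒ exp(ρ) = 1/3
  r1: exp(ΔT) + (0)·1 = 0 ⇒ exp(ΔT) = 0
  r2: exp(m) + (1/3)·1 = 0 ⇒ exp(m) = -1/3
Π_1 = ρ^(1/3) · m^(-1/3) · ℓ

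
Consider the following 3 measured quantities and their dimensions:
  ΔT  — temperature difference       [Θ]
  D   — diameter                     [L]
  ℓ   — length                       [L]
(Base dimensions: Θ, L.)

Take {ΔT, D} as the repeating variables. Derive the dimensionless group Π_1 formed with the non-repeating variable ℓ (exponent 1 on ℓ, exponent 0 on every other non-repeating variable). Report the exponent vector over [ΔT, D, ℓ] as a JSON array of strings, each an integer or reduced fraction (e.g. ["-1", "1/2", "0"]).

["0", "-1", "1"]

Write exponents as rows Θ,L / cols ΔT,D,ℓ:
  Θ: [ 1  0  0]
  L: [ 0  1  1]
RREF → pivots at {ΔT,D} ⇒ r = 2
Repeat: ΔT,D; free: ℓ
RREF:
  r0: [   1    0    0]
  r1: [   0    1    1]
Fix exponent of ℓ at 1; solve each RREF row for its pivot's exponent:
  r0: exp(ΔT) + (0)·1 = 0 ⇒ exp(ΔT) = 0
  r1: exp(D) + (1)·1 = 0 ⇒ exp(D) = -1
Π_1 = D^-1 · ℓ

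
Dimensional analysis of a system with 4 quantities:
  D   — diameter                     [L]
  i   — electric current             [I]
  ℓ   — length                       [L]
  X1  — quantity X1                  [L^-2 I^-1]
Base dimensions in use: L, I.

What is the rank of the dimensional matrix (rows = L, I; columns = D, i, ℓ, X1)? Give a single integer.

Dimensional matrix (L×I by D×i×ℓ×X1):
  L: [ 1  0  1 -2]
  I: [ 0  1  0 -1]
Row reduction gives pivot columns D,i; rank = 2

2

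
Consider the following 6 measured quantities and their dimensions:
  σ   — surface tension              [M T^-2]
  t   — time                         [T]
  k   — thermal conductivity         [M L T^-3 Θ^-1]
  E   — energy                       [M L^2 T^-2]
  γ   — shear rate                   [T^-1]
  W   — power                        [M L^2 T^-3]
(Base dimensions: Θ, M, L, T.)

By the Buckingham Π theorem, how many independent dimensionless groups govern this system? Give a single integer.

2

Dimensional matrix (Θ×M×L×T by σ×t×k×E×γ×W):
  Θ: [ 0  0 -1  0  0  0]
  M: [ 1  0  1  1  0  1]
  L: [ 0  0  1  2  0  2]
  T: [-2  1 -3 -2 -1 -3]
RREF → pivots at {σ,t,k,E} ⇒ r = 4
n=6, r=4 ⇒ 2 dimensionless groups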